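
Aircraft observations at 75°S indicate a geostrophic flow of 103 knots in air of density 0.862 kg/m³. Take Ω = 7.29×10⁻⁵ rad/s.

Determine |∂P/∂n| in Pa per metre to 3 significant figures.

Coriolis parameter at 75°S:
f = 2Ω sin φ = 2 × 7.29×10⁻⁵ × sin 75° = 1.41×10⁻⁴ s⁻¹
Wind speed in SI: 103 knots = 53.0 m/s
Geostrophic balance rearranged: |∂P/∂n| = f ρ V_g
|∂P/∂n| = 1.41×10⁻⁴ × 0.862 × 53.0 = 6.43×10⁻³ Pa/m

6.43×10⁻³ Pa/m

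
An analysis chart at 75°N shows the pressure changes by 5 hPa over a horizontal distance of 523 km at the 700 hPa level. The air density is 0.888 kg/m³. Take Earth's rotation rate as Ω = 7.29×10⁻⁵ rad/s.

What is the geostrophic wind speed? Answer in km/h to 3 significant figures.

27.5 km/h

Coriolis parameter at 75°N:
f = 2Ω sin φ = 2 × 7.29×10⁻⁵ × sin 75° = 1.41×10⁻⁴ s⁻¹
Pressure gradient: |∂P/∂n| = 500 Pa / 523000 m = 9.56×10⁻⁴ Pa/m
Geostrophic balance (pressure-gradient force = Coriolis force):
V_g = (1/(fρ)) |∂P/∂n| = 9.56×10⁻⁴ / (1.41×10⁻⁴ × 0.888) = 7.64 m/s
Converting: 7.64 m/s × 3.6 = 27.5 km/h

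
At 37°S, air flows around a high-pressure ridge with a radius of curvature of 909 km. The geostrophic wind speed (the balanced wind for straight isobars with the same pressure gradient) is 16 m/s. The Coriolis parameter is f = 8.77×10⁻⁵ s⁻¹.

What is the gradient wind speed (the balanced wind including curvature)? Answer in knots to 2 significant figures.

43 knots

Around a high, pressure-gradient force acts outward with centrifugal, so Coriolis balances both:
fV = (1/ρ)|∂P/∂n| + V²/R  →  V² − fR·V + fR·V_g = 0
With fR = 8.77×10⁻⁵ × 909×10³ m = 79.7 m/s:
V = [fR − √((fR)² − 4 fR V_g)]/2 = [79.7 − √(79.7² − 4×79.7×16)]/2 = 22.2 m/s
Supergeostrophic (V > V_g = 16 m/s), as expected around a high.
Converting: 22.2 m/s × 1.944 = 43 knots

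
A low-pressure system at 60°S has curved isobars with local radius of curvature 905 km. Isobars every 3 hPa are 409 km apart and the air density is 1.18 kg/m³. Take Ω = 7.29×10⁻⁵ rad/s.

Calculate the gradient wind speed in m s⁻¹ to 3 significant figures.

4.73 m s⁻¹

Coriolis parameter at 60°S:
f = 2Ω sin φ = 2 × 7.29×10⁻⁵ × sin 60° = 1.26×10⁻⁴ s⁻¹
Pressure gradient: |∂P/∂n| = 300 Pa / 409000 m = 7.33×10⁻⁴ Pa/m
Geostrophic speed: V_g = |∂P/∂n|/(fρ) = 7.33×10⁻⁴/(1.26×10⁻⁴ × 1.18) = 4.92 m/s
Around a low, centrifugal force acts outward with Coriolis, so pressure-gradient force balances both:
(1/ρ)|∂P/∂n| = fV + V²/R  →  V² + fR·V − fR·V_g = 0
With fR = 1.26×10⁻⁴ × 905×10³ m = 114 m/s:
V = [−fR + √((fR)² + 4 fR V_g)]/2 = [−114 + √(114² + 4×114×4.92)]/2 = 4.73 m/s
Subgeostrophic (V < V_g = 4.92 m/s), as expected around a low.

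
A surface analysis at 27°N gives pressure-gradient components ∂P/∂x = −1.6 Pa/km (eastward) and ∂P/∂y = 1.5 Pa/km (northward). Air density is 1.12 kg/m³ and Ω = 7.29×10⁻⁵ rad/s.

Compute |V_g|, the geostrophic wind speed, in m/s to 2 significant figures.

30 m/s

Coriolis parameter at 27°N:
f = 2Ω sin φ = 2 × 7.29×10⁻⁵ × sin 27° = 6.62×10⁻⁵ s⁻¹
Component geostrophic relations (x east, y north):
u_g = −(1/(fρ)) ∂P/∂y,  v_g = (1/(fρ)) ∂P/∂x
u_g = −(1.5×10⁻³)/(6.62×10⁻⁵ × 1.12) = −20.2 m/s;  v_g = (−1.6×10⁻³)/(6.62×10⁻⁵ × 1.12) = −21.6 m/s
|V_g| = √(u_g² + v_g²) = 29.6 m/s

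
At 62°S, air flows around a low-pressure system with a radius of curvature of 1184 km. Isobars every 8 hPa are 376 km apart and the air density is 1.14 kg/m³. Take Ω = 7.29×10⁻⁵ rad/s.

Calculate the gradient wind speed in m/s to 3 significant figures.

13.3 m/s

Coriolis parameter at 62°S:
f = 2Ω sin φ = 2 × 7.29×10⁻⁵ × sin 62° = 1.29×10⁻⁴ s⁻¹
Pressure gradient: |∂P/∂n| = 800 Pa / 376000 m = 2.13×10⁻³ Pa/m
Geostrophic speed: V_g = |∂P/∂n|/(fρ) = 2.13×10⁻³/(1.29×10⁻⁴ × 1.14) = 14.5 m/s
Around a low, centrifugal force acts outward with Coriolis, so pressure-gradient force balances both:
(1/ρ)|∂P/∂n| = fV + V²/R  →  V² + fR·V − fR·V_g = 0
With fR = 1.29×10⁻⁴ × 1184×10³ m = 152 m/s:
V = [−fR + √((fR)² + 4 fR V_g)]/2 = [−152 + √(152² + 4×152×14.5)]/2 = 13.3 m/s
Subgeostrophic (V < V_g = 14.5 m/s), as expected around a low.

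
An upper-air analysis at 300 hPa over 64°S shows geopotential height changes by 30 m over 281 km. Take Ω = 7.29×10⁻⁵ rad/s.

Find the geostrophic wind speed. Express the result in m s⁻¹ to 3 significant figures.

7.99 m s⁻¹

Coriolis parameter at 64°S:
f = 2Ω sin φ = 2 × 7.29×10⁻⁵ × sin 64° = 1.31×10⁻⁴ s⁻¹
Height gradient: |∂Z/∂n| = 30 m / 281000 m = 1.07×10⁻⁴
On a pressure surface, geostrophic balance gives V_g = (g/f)|∂Z/∂n|:
V_g = 9.81 × 1.07×10⁻⁴ / 1.31×10⁻⁴ = 7.99 m/s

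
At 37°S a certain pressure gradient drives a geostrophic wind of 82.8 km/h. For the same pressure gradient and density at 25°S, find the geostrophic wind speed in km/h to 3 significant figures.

118 km/h

With the same pressure gradient and density, V_g ∝ 1/f ∝ 1/sin φ.
V₂ = V₁ · sin φ₁ / sin φ₂ = 82.8 × sin 37° / sin 25°
V₂ = 82.8 × 0.6018/0.4226 = 118 km/h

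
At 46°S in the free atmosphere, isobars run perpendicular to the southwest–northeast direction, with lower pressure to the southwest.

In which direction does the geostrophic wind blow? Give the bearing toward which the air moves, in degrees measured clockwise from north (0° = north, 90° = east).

The pressure-gradient force points toward the southwest (bearing 225°).
Geostrophic balance: in the Southern Hemisphere the Coriolis force deflects motion to the left, so the geostrophic wind blows 90° to the left of the pressure-gradient force (low pressure on the right).
Rotating 225° by 90° counterclockwise gives 135° — the wind blows toward the southeast.

135°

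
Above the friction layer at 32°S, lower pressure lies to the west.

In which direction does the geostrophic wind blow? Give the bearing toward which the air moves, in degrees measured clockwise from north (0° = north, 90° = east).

180°

The pressure-gradient force points toward the west (bearing 270°).
Geostrophic balance: in the Southern Hemisphere the Coriolis force deflects motion to the left, so the geostrophic wind blows 90° to the left of the pressure-gradient force (low pressure on the right).
Rotating 270° by 90° counterclockwise gives 180° — the wind blows toward the south.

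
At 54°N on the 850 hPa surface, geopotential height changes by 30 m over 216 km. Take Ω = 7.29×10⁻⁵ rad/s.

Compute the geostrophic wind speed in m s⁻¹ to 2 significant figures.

12 m s⁻¹

Coriolis parameter at 54°N:
f = 2Ω sin φ = 2 × 7.29×10⁻⁵ × sin 54° = 1.18×10⁻⁴ s⁻¹
Height gradient: |∂Z/∂n| = 30 m / 216000 m = 1.39×10⁻⁴
On a pressure surface, geostrophic balance gives V_g = (g/f)|∂Z/∂n|:
V_g = 9.81 × 1.39×10⁻⁴ / 1.18×10⁻⁴ = 11.6 m/s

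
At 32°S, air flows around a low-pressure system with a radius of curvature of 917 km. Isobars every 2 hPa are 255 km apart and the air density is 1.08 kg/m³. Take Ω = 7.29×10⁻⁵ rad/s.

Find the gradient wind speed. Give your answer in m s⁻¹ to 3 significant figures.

Coriolis parameter at 32°S:
f = 2Ω sin φ = 2 × 7.29×10⁻⁵ × sin 32° = 7.73×10⁻⁵ s⁻¹
Pressure gradient: |∂P/∂n| = 200 Pa / 255000 m = 7.84×10⁻⁴ Pa/m
Geostrophic speed: V_g = |∂P/∂n|/(fρ) = 7.84×10⁻⁴/(7.73×10⁻⁵ × 1.08) = 9.40 m/s
Around a low, centrifugal force acts outward with Coriolis, so pressure-gradient force balances both:
(1/ρ)|∂P/∂n| = fV + V²/R  →  V² + fR·V − fR·V_g = 0
With fR = 7.73×10⁻⁵ × 917×10³ m = 70.8 m/s:
V = [−fR + √((fR)² + 4 fR V_g)]/2 = [−70.8 + √(70.8² + 4×70.8×9.4)]/2 = 8.4 m/s
Subgeostrophic (V < V_g = 9.4 m/s), as expected around a low.

8.40 m s⁻¹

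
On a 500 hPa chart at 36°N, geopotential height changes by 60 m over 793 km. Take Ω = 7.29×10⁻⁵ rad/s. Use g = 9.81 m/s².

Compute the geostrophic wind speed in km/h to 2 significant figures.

31 km/h

Coriolis parameter at 36°N:
f = 2Ω sin φ = 2 × 7.29×10⁻⁵ × sin 36° = 8.57×10⁻⁵ s⁻¹
Height gradient: |∂Z/∂n| = 60 m / 793000 m = 7.57×10⁻⁵
On a pressure surface, geostrophic balance gives V_g = (g/f)|∂Z/∂n|:
V_g = 9.81 × 7.57×10⁻⁵ / 8.57×10⁻⁵ = 8.66 m/s
Converting: 8.66 m/s × 3.6 = 31 km/h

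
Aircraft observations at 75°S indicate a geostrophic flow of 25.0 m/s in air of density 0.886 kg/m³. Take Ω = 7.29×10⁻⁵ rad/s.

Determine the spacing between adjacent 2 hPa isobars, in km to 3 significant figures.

64.1 km

Coriolis parameter at 75°S:
f = 2Ω sin φ = 2 × 7.29×10⁻⁵ × sin 75° = 1.41×10⁻⁴ s⁻¹
Geostrophic balance rearranged: |∂P/∂n| = f ρ V_g
|∂P/∂n| = 1.41×10⁻⁴ × 0.886 × 25.0 = 3.12×10⁻³ Pa/m
Isobar spacing: Δn = ΔP/|∂P/∂n| = 200 Pa / 3.12×10⁻³ Pa/m = 64114 m ≈ 64.1 km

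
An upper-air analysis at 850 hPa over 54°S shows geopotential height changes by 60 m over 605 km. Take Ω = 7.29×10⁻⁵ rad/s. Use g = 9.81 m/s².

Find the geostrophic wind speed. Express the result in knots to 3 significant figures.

16.0 knots

Coriolis parameter at 54°S:
f = 2Ω sin φ = 2 × 7.29×10⁻⁵ × sin 54° = 1.18×10⁻⁴ s⁻¹
Height gradient: |∂Z/∂n| = 60 m / 605000 m = 9.92×10⁻⁵
On a pressure surface, geostrophic balance gives V_g = (g/f)|∂Z/∂n|:
V_g = 9.81 × 9.92×10⁻⁵ / 1.18×10⁻⁴ = 8.25 m/s
Converting: 8.25 m/s × 1.944 = 16.0 knots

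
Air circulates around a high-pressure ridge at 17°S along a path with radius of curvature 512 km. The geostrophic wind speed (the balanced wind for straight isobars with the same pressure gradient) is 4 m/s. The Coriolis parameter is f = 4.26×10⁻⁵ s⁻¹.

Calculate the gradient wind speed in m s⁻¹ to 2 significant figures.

Around a high, pressure-gradient force acts outward with centrifugal, so Coriolis balances both:
fV = (1/ρ)|∂P/∂n| + V²/R  →  V² − fR·V + fR·V_g = 0
With fR = 4.26×10⁻⁵ × 512×10³ m = 21.8 m/s:
V = [fR − √((fR)² − 4 fR V_g)]/2 = [21.8 − √(21.8² − 4×21.8×4)]/2 = 5.28 m/s
Supergeostrophic (V > V_g = 4 m/s), as expected around a high.

5.3 m s⁻¹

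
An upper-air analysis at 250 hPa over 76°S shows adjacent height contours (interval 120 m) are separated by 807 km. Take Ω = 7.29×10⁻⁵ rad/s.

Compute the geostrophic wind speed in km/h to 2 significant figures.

Coriolis parameter at 76°S:
f = 2Ω sin φ = 2 × 7.29×10⁻⁵ × sin 76° = 1.41×10⁻⁴ s⁻¹
Height gradient: |∂Z/∂n| = 120 m / 807000 m = 1.49×10⁻⁴
On a pressure surface, geostrophic balance gives V_g = (g/f)|∂Z/∂n|:
V_g = 9.81 × 1.49×10⁻⁴ / 1.41×10⁻⁴ = 10.3 m/s
Converting: 10.3 m/s × 3.6 = 37 km/h

37 km/h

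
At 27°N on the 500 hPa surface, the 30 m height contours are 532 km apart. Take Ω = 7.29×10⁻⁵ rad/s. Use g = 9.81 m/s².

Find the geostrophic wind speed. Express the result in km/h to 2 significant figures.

Coriolis parameter at 27°N:
f = 2Ω sin φ = 2 × 7.29×10⁻⁵ × sin 27° = 6.62×10⁻⁵ s⁻¹
Height gradient: |∂Z/∂n| = 30 m / 532000 m = 5.64×10⁻⁵
On a pressure surface, geostrophic balance gives V_g = (g/f)|∂Z/∂n|:
V_g = 9.81 × 5.64×10⁻⁵ / 6.62×10⁻⁵ = 8.36 m/s
Converting: 8.36 m/s × 3.6 = 30 km/h

30 km/h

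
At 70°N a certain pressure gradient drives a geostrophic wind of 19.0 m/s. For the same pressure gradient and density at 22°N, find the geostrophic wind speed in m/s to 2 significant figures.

With the same pressure gradient and density, V_g ∝ 1/f ∝ 1/sin φ.
V₂ = V₁ · sin φ₁ / sin φ₂ = 19.0 × sin 70° / sin 22°
V₂ = 19.0 × 0.9397/0.3746 = 48 m/s

48 m/s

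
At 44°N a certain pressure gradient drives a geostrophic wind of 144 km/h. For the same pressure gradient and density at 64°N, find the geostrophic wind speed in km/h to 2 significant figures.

110 km/h

With the same pressure gradient and density, V_g ∝ 1/f ∝ 1/sin φ.
V₂ = V₁ · sin φ₁ / sin φ₂ = 144 × sin 44° / sin 64°
V₂ = 144 × 0.6947/0.8988 = 110 km/h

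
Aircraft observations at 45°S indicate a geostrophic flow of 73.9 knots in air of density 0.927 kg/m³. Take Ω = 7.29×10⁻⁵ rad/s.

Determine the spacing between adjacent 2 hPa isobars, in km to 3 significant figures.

Coriolis parameter at 45°S:
f = 2Ω sin φ = 2 × 7.29×10⁻⁵ × sin 45° = 1.03×10⁻⁴ s⁻¹
Wind speed in SI: 73.9 knots = 38.0 m/s
Geostrophic balance rearranged: |∂P/∂n| = f ρ V_g
|∂P/∂n| = 1.03×10⁻⁴ × 0.927 × 38.0 = 3.63×10⁻³ Pa/m
Isobar spacing: Δn = ΔP/|∂P/∂n| = 200 Pa / 3.63×10⁻³ Pa/m = 55046 m ≈ 55.0 km

55.0 km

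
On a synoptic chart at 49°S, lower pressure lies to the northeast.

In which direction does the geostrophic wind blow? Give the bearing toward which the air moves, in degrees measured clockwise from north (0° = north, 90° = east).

315°

The pressure-gradient force points toward the northeast (bearing 045°).
Geostrophic balance: in the Southern Hemisphere the Coriolis force deflects motion to the left, so the geostrophic wind blows 90° to the left of the pressure-gradient force (low pressure on the right).
Rotating 045° by 90° counterclockwise gives 315° — the wind blows toward the northwest.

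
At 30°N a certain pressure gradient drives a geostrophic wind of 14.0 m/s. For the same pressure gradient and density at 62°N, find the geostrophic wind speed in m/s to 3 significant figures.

With the same pressure gradient and density, V_g ∝ 1/f ∝ 1/sin φ.
V₂ = V₁ · sin φ₁ / sin φ₂ = 14.0 × sin 30° / sin 62°
V₂ = 14.0 × 0.5000/0.8829 = 7.93 m/s

7.93 m/s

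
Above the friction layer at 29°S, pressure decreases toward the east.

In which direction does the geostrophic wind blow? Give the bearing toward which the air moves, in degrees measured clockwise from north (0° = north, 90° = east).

The pressure-gradient force points toward the east (bearing 090°).
Geostrophic balance: in the Southern Hemisphere the Coriolis force deflects motion to the left, so the geostrophic wind blows 90° to the left of the pressure-gradient force (low pressure on the right).
Rotating 090° by 90° counterclockwise gives 000° — the wind blows toward the north.

000°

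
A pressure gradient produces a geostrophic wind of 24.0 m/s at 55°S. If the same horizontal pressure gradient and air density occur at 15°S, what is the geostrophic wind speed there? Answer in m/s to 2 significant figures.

With the same pressure gradient and density, V_g ∝ 1/f ∝ 1/sin φ.
V₂ = V₁ · sin φ₁ / sin φ₂ = 24.0 × sin 55° / sin 15°
V₂ = 24.0 × 0.8192/0.2588 = 76 m/s

76 m/s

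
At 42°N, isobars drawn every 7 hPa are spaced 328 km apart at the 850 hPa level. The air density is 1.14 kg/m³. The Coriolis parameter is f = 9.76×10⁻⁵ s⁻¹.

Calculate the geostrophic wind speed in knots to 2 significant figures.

Pressure gradient: |∂P/∂n| = 700 Pa / 328000 m = 2.13×10⁻³ Pa/m
Geostrophic balance (pressure-gradient force = Coriolis force):
V_g = (1/(fρ)) |∂P/∂n| = 2.13×10⁻³ / (9.76×10⁻⁵ × 1.14) = 19.2 m/s
Converting: 19.2 m/s × 1.944 = 37 knots

37 knots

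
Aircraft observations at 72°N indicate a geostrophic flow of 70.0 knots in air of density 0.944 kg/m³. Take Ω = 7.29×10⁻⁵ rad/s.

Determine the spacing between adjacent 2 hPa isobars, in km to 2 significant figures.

42 km

Coriolis parameter at 72°N:
f = 2Ω sin φ = 2 × 7.29×10⁻⁵ × sin 72° = 1.39×10⁻⁴ s⁻¹
Wind speed in SI: 70.0 knots = 36.0 m/s
Geostrophic balance rearranged: |∂P/∂n| = f ρ V_g
|∂P/∂n| = 1.39×10⁻⁴ × 0.944 × 36.0 = 4.71×10⁻³ Pa/m
Isobar spacing: Δn = ΔP/|∂P/∂n| = 200 Pa / 4.71×10⁻³ Pa/m = 42429 m ≈ 42 km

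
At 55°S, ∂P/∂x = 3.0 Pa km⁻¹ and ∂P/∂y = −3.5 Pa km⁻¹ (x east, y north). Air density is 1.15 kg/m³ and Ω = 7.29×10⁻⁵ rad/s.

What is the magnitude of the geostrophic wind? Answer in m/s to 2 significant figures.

34 m/s

Coriolis parameter at 55°S:
f = 2Ω sin φ = 2 × 7.29×10⁻⁵ × sin 55° = 1.19×10⁻⁴ s⁻¹
In the Southern Hemisphere f is negative: f = −1.19×10⁻⁴ s⁻¹.
Component geostrophic relations (x east, y north):
u_g = −(1/(fρ)) ∂P/∂y,  v_g = (1/(fρ)) ∂P/∂x
u_g = −(−3.5×10⁻³)/(−1.19×10⁻⁴ × 1.15) = −25.5 m/s;  v_g = (3.0×10⁻³)/(−1.19×10⁻⁴ × 1.15) = −21.8 m/s
|V_g| = √(u_g² + v_g²) = 33.6 m/s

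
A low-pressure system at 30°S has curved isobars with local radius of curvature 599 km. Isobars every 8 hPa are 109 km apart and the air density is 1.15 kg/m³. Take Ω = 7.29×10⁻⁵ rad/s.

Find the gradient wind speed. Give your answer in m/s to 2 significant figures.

Coriolis parameter at 30°S:
f = 2Ω sin φ = 2 × 7.29×10⁻⁵ × sin 30° = 7.29×10⁻⁵ s⁻¹
Pressure gradient: |∂P/∂n| = 800 Pa / 109000 m = 7.34×10⁻³ Pa/m
Geostrophic speed: V_g = |∂P/∂n|/(fρ) = 7.34×10⁻³/(7.29×10⁻⁵ × 1.15) = 87.5 m/s
Around a low, centrifugal force acts outward with Coriolis, so pressure-gradient force balances both:
(1/ρ)|∂P/∂n| = fV + V²/R  →  V² + fR·V − fR·V_g = 0
With fR = 7.29×10⁻⁵ × 599×10³ m = 43.7 m/s:
V = [−fR + √((fR)² + 4 fR V_g)]/2 = [−43.7 + √(43.7² + 4×43.7×87.5)]/2 = 43.7 m/s
Subgeostrophic (V < V_g = 87.5 m/s), as expected around a low.

44 m/s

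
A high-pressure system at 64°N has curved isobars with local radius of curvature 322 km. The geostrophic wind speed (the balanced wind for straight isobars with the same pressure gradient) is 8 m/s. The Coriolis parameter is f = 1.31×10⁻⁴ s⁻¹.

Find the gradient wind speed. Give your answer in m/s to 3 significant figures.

Around a high, pressure-gradient force acts outward with centrifugal, so Coriolis balances both:
fV = (1/ρ)|∂P/∂n| + V²/R  →  V² − fR·V + fR·V_g = 0
With fR = 1.31×10⁻⁴ × 322×10³ m = 42.2 m/s:
V = [fR − √((fR)² − 4 fR V_g)]/2 = [42.2 − √(42.2² − 4×42.2×8)]/2 = 10.7 m/s
Supergeostrophic (V > V_g = 8 m/s), as expected around a high.

10.7 m/s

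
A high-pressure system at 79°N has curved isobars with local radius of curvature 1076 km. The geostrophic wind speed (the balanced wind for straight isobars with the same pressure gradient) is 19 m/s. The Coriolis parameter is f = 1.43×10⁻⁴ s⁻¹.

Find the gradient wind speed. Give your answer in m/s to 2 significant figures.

22 m/s

Around a high, pressure-gradient force acts outward with centrifugal, so Coriolis balances both:
fV = (1/ρ)|∂P/∂n| + V²/R  →  V² − fR·V + fR·V_g = 0
With fR = 1.43×10⁻⁴ × 1076×10³ m = 154 m/s:
V = [fR − √((fR)² − 4 fR V_g)]/2 = [154 − √(154² − 4×154×19)]/2 = 22.2 m/s
Supergeostrophic (V > V_g = 19 m/s), as expected around a high.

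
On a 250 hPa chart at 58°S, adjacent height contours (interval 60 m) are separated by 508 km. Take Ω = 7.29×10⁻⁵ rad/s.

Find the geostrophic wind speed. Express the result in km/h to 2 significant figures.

34 km/h

Coriolis parameter at 58°S:
f = 2Ω sin φ = 2 × 7.29×10⁻⁵ × sin 58° = 1.24×10⁻⁴ s⁻¹
Height gradient: |∂Z/∂n| = 60 m / 508000 m = 1.18×10⁻⁴
On a pressure surface, geostrophic balance gives V_g = (g/f)|∂Z/∂n|:
V_g = 9.81 × 1.18×10⁻⁴ / 1.24×10⁻⁴ = 9.37 m/s
Converting: 9.37 m/s × 3.6 = 34 km/h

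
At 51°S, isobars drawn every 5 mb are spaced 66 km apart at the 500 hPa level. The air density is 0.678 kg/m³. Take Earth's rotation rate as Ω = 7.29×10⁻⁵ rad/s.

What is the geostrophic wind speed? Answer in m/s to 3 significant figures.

98.6 m/s

Coriolis parameter at 51°S:
f = 2Ω sin φ = 2 × 7.29×10⁻⁵ × sin 51° = 1.13×10⁻⁴ s⁻¹
Pressure gradient: |∂P/∂n| = 500 Pa / 66000 m = 7.58×10⁻³ Pa/m
Geostrophic balance (pressure-gradient force = Coriolis force):
V_g = (1/(fρ)) |∂P/∂n| = 7.58×10⁻³ / (1.13×10⁻⁴ × 0.678) = 98.6 m/s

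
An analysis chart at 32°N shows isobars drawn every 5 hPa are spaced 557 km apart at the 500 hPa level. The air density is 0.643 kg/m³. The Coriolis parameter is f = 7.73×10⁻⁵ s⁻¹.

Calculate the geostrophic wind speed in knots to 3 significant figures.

Pressure gradient: |∂P/∂n| = 500 Pa / 557000 m = 8.98×10⁻⁴ Pa/m
Geostrophic balance (pressure-gradient force = Coriolis force):
V_g = (1/(fρ)) |∂P/∂n| = 8.98×10⁻⁴ / (7.73×10⁻⁵ × 0.643) = 18.1 m/s
Converting: 18.1 m/s × 1.944 = 35.1 knots

35.1 knots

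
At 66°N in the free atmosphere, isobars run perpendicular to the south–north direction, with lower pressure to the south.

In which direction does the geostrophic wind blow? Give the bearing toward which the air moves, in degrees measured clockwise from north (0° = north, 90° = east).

270°

The pressure-gradient force points toward the south (bearing 180°).
Geostrophic balance: in the Northern Hemisphere the Coriolis force deflects motion to the right, so the geostrophic wind blows 90° to the right of the pressure-gradient force (low pressure on the left).
Rotating 180° by 90° clockwise gives 270° — the wind blows toward the west.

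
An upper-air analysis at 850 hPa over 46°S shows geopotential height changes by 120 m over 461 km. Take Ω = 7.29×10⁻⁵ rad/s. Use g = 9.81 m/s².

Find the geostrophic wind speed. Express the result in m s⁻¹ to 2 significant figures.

24 m s⁻¹

Coriolis parameter at 46°S:
f = 2Ω sin φ = 2 × 7.29×10⁻⁵ × sin 46° = 1.05×10⁻⁴ s⁻¹
Height gradient: |∂Z/∂n| = 120 m / 461000 m = 2.60×10⁻⁴
On a pressure surface, geostrophic balance gives V_g = (g/f)|∂Z/∂n|:
V_g = 9.81 × 2.60×10⁻⁴ / 1.05×10⁻⁴ = 24.3 m/s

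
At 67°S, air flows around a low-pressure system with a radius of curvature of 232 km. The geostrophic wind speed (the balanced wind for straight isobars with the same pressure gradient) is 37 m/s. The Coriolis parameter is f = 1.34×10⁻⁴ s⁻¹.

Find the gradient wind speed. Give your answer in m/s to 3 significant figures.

Around a low, centrifugal force acts outward with Coriolis, so pressure-gradient force balances both:
(1/ρ)|∂P/∂n| = fV + V²/R  →  V² + fR·V − fR·V_g = 0
With fR = 1.34×10⁻⁴ × 232×10³ m = 31.1 m/s:
V = [−fR + √((fR)² + 4 fR V_g)]/2 = [−31.1 + √(31.1² + 4×31.1×37)]/2 = 21.8 m/s
Subgeostrophic (V < V_g = 37 m/s), as expected around a low.

21.8 m/s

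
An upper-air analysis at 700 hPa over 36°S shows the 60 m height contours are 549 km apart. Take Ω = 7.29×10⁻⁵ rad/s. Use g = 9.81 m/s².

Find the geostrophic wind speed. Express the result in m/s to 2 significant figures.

13 m/s

Coriolis parameter at 36°S:
f = 2Ω sin φ = 2 × 7.29×10⁻⁵ × sin 36° = 8.57×10⁻⁵ s⁻¹
Height gradient: |∂Z/∂n| = 60 m / 549000 m = 1.09×10⁻⁴
On a pressure surface, geostrophic balance gives V_g = (g/f)|∂Z/∂n|:
V_g = 9.81 × 1.09×10⁻⁴ / 8.57×10⁻⁵ = 12.5 m/s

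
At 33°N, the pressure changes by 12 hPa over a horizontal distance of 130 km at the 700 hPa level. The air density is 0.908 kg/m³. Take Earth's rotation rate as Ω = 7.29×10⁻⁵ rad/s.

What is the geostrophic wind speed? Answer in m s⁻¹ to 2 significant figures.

130 m s⁻¹

Coriolis parameter at 33°N:
f = 2Ω sin φ = 2 × 7.29×10⁻⁵ × sin 33° = 7.94×10⁻⁵ s⁻¹
Pressure gradient: |∂P/∂n| = 1200 Pa / 130000 m = 9.23×10⁻³ Pa/m
Geostrophic balance (pressure-gradient force = Coriolis force):
V_g = (1/(fρ)) |∂P/∂n| = 9.23×10⁻³ / (7.94×10⁻⁵ × 0.908) = 128 m/s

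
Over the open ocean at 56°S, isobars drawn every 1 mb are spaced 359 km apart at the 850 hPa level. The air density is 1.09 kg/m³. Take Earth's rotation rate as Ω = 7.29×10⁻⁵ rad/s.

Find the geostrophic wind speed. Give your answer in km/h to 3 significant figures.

Coriolis parameter at 56°S:
f = 2Ω sin φ = 2 × 7.29×10⁻⁵ × sin 56° = 1.21×10⁻⁴ s⁻¹
Pressure gradient: |∂P/∂n| = 100 Pa / 359000 m = 2.79×10⁻⁴ Pa/m
Geostrophic balance (pressure-gradient force = Coriolis force):
V_g = (1/(fρ)) |∂P/∂n| = 2.79×10⁻⁴ / (1.21×10⁻⁴ × 1.09) = 2.11 m/s
Converting: 2.11 m/s × 3.6 = 7.61 km/h

7.61 km/h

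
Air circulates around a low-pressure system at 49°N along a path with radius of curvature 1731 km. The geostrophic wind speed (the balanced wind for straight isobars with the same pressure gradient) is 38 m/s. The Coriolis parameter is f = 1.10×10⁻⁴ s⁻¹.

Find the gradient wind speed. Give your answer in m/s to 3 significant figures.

Around a low, centrifugal force acts outward with Coriolis, so pressure-gradient force balances both:
(1/ρ)|∂P/∂n| = fV + V²/R  →  V² + fR·V − fR·V_g = 0
With fR = 1.10×10⁻⁴ × 1731×10³ m = 190 m/s:
V = [−fR + √((fR)² + 4 fR V_g)]/2 = [−190 + √(190² + 4×190×38)]/2 = 32.5 m/s
Subgeostrophic (V < V_g = 38 m/s), as expected around a low.

32.5 m/s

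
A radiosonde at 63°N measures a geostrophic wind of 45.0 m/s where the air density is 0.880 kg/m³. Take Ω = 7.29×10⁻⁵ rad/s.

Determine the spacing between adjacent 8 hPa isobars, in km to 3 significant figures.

Coriolis parameter at 63°N:
f = 2Ω sin φ = 2 × 7.29×10⁻⁵ × sin 63° = 1.30×10⁻⁴ s⁻¹
Geostrophic balance rearranged: |∂P/∂n| = f ρ V_g
|∂P/∂n| = 1.30×10⁻⁴ × 0.880 × 45.0 = 5.14×10⁻³ Pa/m
Isobar spacing: Δn = ΔP/|∂P/∂n| = 800 Pa / 5.14×10⁻³ Pa/m = 155509 m ≈ 156 km

156 km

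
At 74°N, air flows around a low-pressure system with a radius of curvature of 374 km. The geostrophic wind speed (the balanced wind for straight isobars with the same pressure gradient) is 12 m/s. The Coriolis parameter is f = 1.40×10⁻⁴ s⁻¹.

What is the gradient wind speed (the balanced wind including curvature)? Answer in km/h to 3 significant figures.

36.2 km/h

Around a low, centrifugal force acts outward with Coriolis, so pressure-gradient force balances both:
(1/ρ)|∂P/∂n| = fV + V²/R  →  V² + fR·V − fR·V_g = 0
With fR = 1.40×10⁻⁴ × 374×10³ m = 52.4 m/s:
V = [−fR + √((fR)² + 4 fR V_g)]/2 = [−52.4 + √(52.4² + 4×52.4×12)]/2 = 10.1 m/s
Subgeostrophic (V < V_g = 12 m/s), as expected around a low.
Converting: 10.1 m/s × 3.6 = 36.2 km/h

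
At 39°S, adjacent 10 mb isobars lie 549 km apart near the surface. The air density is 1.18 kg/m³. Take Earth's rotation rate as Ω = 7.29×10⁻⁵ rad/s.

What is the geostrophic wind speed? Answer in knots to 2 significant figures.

33 knots

Coriolis parameter at 39°S:
f = 2Ω sin φ = 2 × 7.29×10⁻⁵ × sin 39° = 9.18×10⁻⁵ s⁻¹
Pressure gradient: |∂P/∂n| = 1000 Pa / 549000 m = 1.82×10⁻³ Pa/m
Geostrophic balance (pressure-gradient force = Coriolis force):
V_g = (1/(fρ)) |∂P/∂n| = 1.82×10⁻³ / (9.18×10⁻⁵ × 1.18) = 16.8 m/s
Converting: 16.8 m/s × 1.944 = 33 knots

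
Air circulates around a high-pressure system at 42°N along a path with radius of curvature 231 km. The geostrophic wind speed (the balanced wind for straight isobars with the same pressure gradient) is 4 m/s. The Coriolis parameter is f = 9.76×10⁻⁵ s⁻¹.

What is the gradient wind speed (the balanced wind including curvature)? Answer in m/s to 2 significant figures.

Around a high, pressure-gradient force acts outward with centrifugal, so Coriolis balances both:
fV = (1/ρ)|∂P/∂n| + V²/R  →  V² − fR·V + fR·V_g = 0
With fR = 9.76×10⁻⁵ × 231×10³ m = 22.5 m/s:
V = [fR − √((fR)² − 4 fR V_g)]/2 = [22.5 − √(22.5² − 4×22.5×4)]/2 = 5.2 m/s
Supergeostrophic (V > V_g = 4 m/s), as expected around a high.

5.2 m/s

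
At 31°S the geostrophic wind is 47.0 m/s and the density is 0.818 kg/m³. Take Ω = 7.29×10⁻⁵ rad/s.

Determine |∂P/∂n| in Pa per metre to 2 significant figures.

2.9×10⁻³ Pa/m

Coriolis parameter at 31°S:
f = 2Ω sin φ = 2 × 7.29×10⁻⁵ × sin 31° = 7.51×10⁻⁵ s⁻¹
Geostrophic balance rearranged: |∂P/∂n| = f ρ V_g
|∂P/∂n| = 7.51×10⁻⁵ × 0.818 × 47.0 = 2.89×10⁻³ Pa/m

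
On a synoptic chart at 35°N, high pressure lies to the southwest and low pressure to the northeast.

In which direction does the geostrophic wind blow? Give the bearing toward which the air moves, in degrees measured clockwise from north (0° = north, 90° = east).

135°

The pressure-gradient force points toward the northeast (bearing 045°).
Geostrophic balance: in the Northern Hemisphere the Coriolis force deflects motion to the right, so the geostrophic wind blows 90° to the right of the pressure-gradient force (low pressure on the left).
Rotating 045° by 90° clockwise gives 135° — the wind blows toward the southeast.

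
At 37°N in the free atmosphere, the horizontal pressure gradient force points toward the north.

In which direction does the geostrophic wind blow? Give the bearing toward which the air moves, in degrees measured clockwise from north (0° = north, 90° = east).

090°

The pressure-gradient force points toward the north (bearing 000°).
Geostrophic balance: in the Northern Hemisphere the Coriolis force deflects motion to the right, so the geostrophic wind blows 90° to the right of the pressure-gradient force (low pressure on the left).
Rotating 000° by 90° clockwise gives 090° — the wind blows toward the east.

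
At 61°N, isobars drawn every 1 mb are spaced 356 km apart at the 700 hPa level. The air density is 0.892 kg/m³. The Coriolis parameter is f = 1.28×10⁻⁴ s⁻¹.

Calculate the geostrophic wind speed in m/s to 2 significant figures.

2.5 m/s

Pressure gradient: |∂P/∂n| = 100 Pa / 356000 m = 2.81×10⁻⁴ Pa/m
Geostrophic balance (pressure-gradient force = Coriolis force):
V_g = (1/(fρ)) |∂P/∂n| = 2.81×10⁻⁴ / (1.28×10⁻⁴ × 0.892) = 2.46 m/s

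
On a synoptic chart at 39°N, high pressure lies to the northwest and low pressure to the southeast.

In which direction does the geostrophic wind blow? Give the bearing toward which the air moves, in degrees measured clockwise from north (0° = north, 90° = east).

The pressure-gradient force points toward the southeast (bearing 135°).
Geostrophic balance: in the Northern Hemisphere the Coriolis force deflects motion to the right, so the geostrophic wind blows 90° to the right of the pressure-gradient force (low pressure on the left).
Rotating 135° by 90° clockwise gives 225° — the wind blows toward the southwest.

225°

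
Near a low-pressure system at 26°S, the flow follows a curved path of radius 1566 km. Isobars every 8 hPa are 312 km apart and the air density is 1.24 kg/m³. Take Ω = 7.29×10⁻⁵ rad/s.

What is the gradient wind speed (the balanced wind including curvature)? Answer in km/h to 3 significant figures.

Coriolis parameter at 26°S:
f = 2Ω sin φ = 2 × 7.29×10⁻⁵ × sin 26° = 6.39×10⁻⁵ s⁻¹
Pressure gradient: |∂P/∂n| = 800 Pa / 312000 m = 2.56×10⁻³ Pa/m
Geostrophic speed: V_g = |∂P/∂n|/(fρ) = 2.56×10⁻³/(6.39×10⁻⁵ × 1.24) = 32.4 m/s
Around a low, centrifugal force acts outward with Coriolis, so pressure-gradient force balances both:
(1/ρ)|∂P/∂n| = fV + V²/R  →  V² + fR·V − fR·V_g = 0
With fR = 6.39×10⁻⁵ × 1566×10³ m = 100 m/s:
V = [−fR + √((fR)² + 4 fR V_g)]/2 = [−100 + √(100² + 4×100×32.4)]/2 = 25.7 m/s
Subgeostrophic (V < V_g = 32.4 m/s), as expected around a low.
Converting: 25.7 m/s × 3.6 = 92.6 km/h

92.6 km/h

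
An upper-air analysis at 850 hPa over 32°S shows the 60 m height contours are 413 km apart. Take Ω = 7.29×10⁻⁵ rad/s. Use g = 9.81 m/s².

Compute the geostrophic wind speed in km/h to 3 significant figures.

66.4 km/h

Coriolis parameter at 32°S:
f = 2Ω sin φ = 2 × 7.29×10⁻⁵ × sin 32° = 7.73×10⁻⁵ s⁻¹
Height gradient: |∂Z/∂n| = 60 m / 413000 m = 1.45×10⁻⁴
On a pressure surface, geostrophic balance gives V_g = (g/f)|∂Z/∂n|:
V_g = 9.81 × 1.45×10⁻⁴ / 7.73×10⁻⁵ = 18.4 m/s
Converting: 18.4 m/s × 3.6 = 66.4 km/h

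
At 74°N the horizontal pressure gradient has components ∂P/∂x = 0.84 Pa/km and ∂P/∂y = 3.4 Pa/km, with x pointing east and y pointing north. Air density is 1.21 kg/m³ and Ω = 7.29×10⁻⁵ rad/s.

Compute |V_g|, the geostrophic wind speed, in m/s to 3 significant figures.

20.7 m/s

Coriolis parameter at 74°N:
f = 2Ω sin φ = 2 × 7.29×10⁻⁵ × sin 74° = 1.40×10⁻⁴ s⁻¹
Component geostrophic relations (x east, y north):
u_g = −(1/(fρ)) ∂P/∂y,  v_g = (1/(fρ)) ∂P/∂x
u_g = −(3.4×10⁻³)/(1.40×10⁻⁴ × 1.21) = −20.0 m/s;  v_g = (0.84×10⁻³)/(1.40×10⁻⁴ × 1.21) = 4.95 m/s
|V_g| = √(u_g² + v_g²) = 20.7 m/s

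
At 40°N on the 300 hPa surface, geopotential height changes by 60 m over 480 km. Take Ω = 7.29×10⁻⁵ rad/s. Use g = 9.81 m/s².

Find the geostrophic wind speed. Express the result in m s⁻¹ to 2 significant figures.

Coriolis parameter at 40°N:
f = 2Ω sin φ = 2 × 7.29×10⁻⁵ × sin 40° = 9.37×10⁻⁵ s⁻¹
Height gradient: |∂Z/∂n| = 60 m / 480000 m = 1.25×10⁻⁴
On a pressure surface, geostrophic balance gives V_g = (g/f)|∂Z/∂n|:
V_g = 9.81 × 1.25×10⁻⁴ / 9.37×10⁻⁵ = 13.1 m/s

13 m s⁻¹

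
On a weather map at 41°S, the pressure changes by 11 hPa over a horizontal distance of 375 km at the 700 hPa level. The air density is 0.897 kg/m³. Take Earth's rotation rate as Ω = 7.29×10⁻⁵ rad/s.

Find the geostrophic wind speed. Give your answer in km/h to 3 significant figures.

Coriolis parameter at 41°S:
f = 2Ω sin φ = 2 × 7.29×10⁻⁵ × sin 41° = 9.57×10⁻⁵ s⁻¹
Pressure gradient: |∂P/∂n| = 1100 Pa / 375000 m = 2.93×10⁻³ Pa/m
Geostrophic balance (pressure-gradient force = Coriolis force):
V_g = (1/(fρ)) |∂P/∂n| = 2.93×10⁻³ / (9.57×10⁻⁵ × 0.897) = 34.2 m/s
Converting: 34.2 m/s × 3.6 = 123 km/h

123 km/h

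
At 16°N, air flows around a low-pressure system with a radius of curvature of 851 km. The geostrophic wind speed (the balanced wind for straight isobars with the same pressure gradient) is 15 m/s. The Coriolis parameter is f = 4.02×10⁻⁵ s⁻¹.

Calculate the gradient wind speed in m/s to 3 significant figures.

11.3 m/s

Around a low, centrifugal force acts outward with Coriolis, so pressure-gradient force balances both:
(1/ρ)|∂P/∂n| = fV + V²/R  →  V² + fR·V − fR·V_g = 0
With fR = 4.02×10⁻⁵ × 851×10³ m = 34.2 m/s:
V = [−fR + √((fR)² + 4 fR V_g)]/2 = [−34.2 + √(34.2² + 4×34.2×15)]/2 = 11.3 m/s
Subgeostrophic (V < V_g = 15 m/s), as expected around a low.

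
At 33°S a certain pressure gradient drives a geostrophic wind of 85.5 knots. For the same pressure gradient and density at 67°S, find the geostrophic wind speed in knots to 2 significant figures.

51 knots

With the same pressure gradient and density, V_g ∝ 1/f ∝ 1/sin φ.
V₂ = V₁ · sin φ₁ / sin φ₂ = 85.5 × sin 33° / sin 67°
V₂ = 85.5 × 0.5446/0.9205 = 51 knots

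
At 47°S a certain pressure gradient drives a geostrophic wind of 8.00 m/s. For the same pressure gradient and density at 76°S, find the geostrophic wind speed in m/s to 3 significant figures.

With the same pressure gradient and density, V_g ∝ 1/f ∝ 1/sin φ.
V₂ = V₁ · sin φ₁ / sin φ₂ = 8.00 × sin 47° / sin 76°
V₂ = 8.00 × 0.7314/0.9703 = 6.03 m/s

6.03 m/s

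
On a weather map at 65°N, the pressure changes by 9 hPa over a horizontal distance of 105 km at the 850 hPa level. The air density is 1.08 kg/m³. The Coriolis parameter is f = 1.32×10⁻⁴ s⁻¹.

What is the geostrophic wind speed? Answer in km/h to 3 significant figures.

Pressure gradient: |∂P/∂n| = 900 Pa / 105000 m = 8.57×10⁻³ Pa/m
Geostrophic balance (pressure-gradient force = Coriolis force):
V_g = (1/(fρ)) |∂P/∂n| = 8.57×10⁻³ / (1.32×10⁻⁴ × 1.08) = 60.1 m/s
Converting: 60.1 m/s × 3.6 = 216 km/h

216 km/h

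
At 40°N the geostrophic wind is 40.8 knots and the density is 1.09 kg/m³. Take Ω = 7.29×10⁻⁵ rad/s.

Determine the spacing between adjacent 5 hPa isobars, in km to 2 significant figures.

230 km

Coriolis parameter at 40°N:
f = 2Ω sin φ = 2 × 7.29×10⁻⁵ × sin 40° = 9.37×10⁻⁵ s⁻¹
Wind speed in SI: 40.8 knots = 21.0 m/s
Geostrophic balance rearranged: |∂P/∂n| = f ρ V_g
|∂P/∂n| = 9.37×10⁻⁵ × 1.09 × 21.0 = 2.14×10⁻³ Pa/m
Isobar spacing: Δn = ΔP/|∂P/∂n| = 500 Pa / 2.14×10⁻³ Pa/m = 233196 m ≈ 230 km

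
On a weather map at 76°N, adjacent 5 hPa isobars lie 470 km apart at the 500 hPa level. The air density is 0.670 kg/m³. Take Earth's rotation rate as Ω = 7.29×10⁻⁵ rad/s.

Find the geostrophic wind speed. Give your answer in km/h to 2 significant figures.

40 km/h

Coriolis parameter at 76°N:
f = 2Ω sin φ = 2 × 7.29×10⁻⁵ × sin 76° = 1.41×10⁻⁴ s⁻¹
Pressure gradient: |∂P/∂n| = 500 Pa / 470000 m = 1.06×10⁻³ Pa/m
Geostrophic balance (pressure-gradient force = Coriolis force):
V_g = (1/(fρ)) |∂P/∂n| = 1.06×10⁻³ / (1.41×10⁻⁴ × 0.670) = 11.2 m/s
Converting: 11.2 m/s × 3.6 = 40 km/h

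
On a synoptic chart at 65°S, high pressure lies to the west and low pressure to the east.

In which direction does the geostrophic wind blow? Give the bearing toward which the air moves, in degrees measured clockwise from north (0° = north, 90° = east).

The pressure-gradient force points toward the east (bearing 090°).
Geostrophic balance: in the Southern Hemisphere the Coriolis force deflects motion to the left, so the geostrophic wind blows 90° to the left of the pressure-gradient force (low pressure on the right).
Rotating 090° by 90° counterclockwise gives 000° — the wind blows toward the north.

000°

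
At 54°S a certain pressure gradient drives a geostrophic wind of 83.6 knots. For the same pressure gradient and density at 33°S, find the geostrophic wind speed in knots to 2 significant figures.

With the same pressure gradient and density, V_g ∝ 1/f ∝ 1/sin φ.
V₂ = V₁ · sin φ₁ / sin φ₂ = 83.6 × sin 54° / sin 33°
V₂ = 83.6 × 0.8090/0.5446 = 120 knots

120 knots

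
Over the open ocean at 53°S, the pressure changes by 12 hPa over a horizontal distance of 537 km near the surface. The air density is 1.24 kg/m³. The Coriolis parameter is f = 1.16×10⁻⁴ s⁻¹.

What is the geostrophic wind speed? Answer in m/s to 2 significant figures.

16 m/s

Pressure gradient: |∂P/∂n| = 1200 Pa / 537000 m = 2.23×10⁻³ Pa/m
Geostrophic balance (pressure-gradient force = Coriolis force):
V_g = (1/(fρ)) |∂P/∂n| = 2.23×10⁻³ / (1.16×10⁻⁴ × 1.24) = 15.5 m/s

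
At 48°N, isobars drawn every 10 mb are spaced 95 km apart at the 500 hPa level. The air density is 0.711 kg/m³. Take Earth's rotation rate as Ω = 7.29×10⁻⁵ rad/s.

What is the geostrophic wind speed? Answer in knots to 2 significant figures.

Coriolis parameter at 48°N:
f = 2Ω sin φ = 2 × 7.29×10⁻⁵ × sin 48° = 1.08×10⁻⁴ s⁻¹
Pressure gradient: |∂P/∂n| = 1000 Pa / 95000 m = 1.05×10⁻² Pa/m
Geostrophic balance (pressure-gradient force = Coriolis force):
V_g = (1/(fρ)) |∂P/∂n| = 1.05×10⁻² / (1.08×10⁻⁴ × 0.711) = 137 m/s
Converting: 137 m/s × 1.944 = 270 knots

270 knots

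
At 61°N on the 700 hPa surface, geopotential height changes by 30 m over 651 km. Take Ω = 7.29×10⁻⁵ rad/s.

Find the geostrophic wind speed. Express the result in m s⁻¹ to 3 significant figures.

3.55 m s⁻¹

Coriolis parameter at 61°N:
f = 2Ω sin φ = 2 × 7.29×10⁻⁵ × sin 61° = 1.28×10⁻⁴ s⁻¹
Height gradient: |∂Z/∂n| = 30 m / 651000 m = 4.61×10⁻⁵
On a pressure surface, geostrophic balance gives V_g = (g/f)|∂Z/∂n|:
V_g = 9.81 × 4.61×10⁻⁵ / 1.28×10⁻⁴ = 3.55 m/s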